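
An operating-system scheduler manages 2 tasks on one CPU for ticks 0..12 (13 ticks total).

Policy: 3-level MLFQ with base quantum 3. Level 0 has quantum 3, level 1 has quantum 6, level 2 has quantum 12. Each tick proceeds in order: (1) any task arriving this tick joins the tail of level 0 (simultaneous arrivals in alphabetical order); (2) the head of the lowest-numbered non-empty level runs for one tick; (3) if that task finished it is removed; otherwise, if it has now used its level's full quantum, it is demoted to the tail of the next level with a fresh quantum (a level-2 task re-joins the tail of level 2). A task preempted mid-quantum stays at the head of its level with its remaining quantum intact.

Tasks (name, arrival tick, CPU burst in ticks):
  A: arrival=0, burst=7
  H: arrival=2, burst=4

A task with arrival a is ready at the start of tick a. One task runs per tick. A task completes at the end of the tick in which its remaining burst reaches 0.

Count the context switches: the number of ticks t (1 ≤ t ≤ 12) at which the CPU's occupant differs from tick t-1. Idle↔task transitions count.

t=0: L0/L1/L2 = A/-/- → run A
t=1: L0/L1/L2 = A/-/- → run A
t=2: L0/L1/L2 = AH/-/- → run A
t=3: L0/L1/L2 = H/A/- → run H
t=4: L0/L1/L2 = H/A/- → run H
t=5: L0/L1/L2 = H/A/- → run H
t=6: L0/L1/L2 = -/AH/- → run A
t=7: L0/L1/L2 = -/AH/- → run A
t=8: L0/L1/L2 = -/AH/- → run A
t=9: L0/L1/L2 = -/AH/- → run A
t=10: L0/L1/L2 = -/H/- → run H
t=11: (idle)
t=12: (idle)

context switches = 4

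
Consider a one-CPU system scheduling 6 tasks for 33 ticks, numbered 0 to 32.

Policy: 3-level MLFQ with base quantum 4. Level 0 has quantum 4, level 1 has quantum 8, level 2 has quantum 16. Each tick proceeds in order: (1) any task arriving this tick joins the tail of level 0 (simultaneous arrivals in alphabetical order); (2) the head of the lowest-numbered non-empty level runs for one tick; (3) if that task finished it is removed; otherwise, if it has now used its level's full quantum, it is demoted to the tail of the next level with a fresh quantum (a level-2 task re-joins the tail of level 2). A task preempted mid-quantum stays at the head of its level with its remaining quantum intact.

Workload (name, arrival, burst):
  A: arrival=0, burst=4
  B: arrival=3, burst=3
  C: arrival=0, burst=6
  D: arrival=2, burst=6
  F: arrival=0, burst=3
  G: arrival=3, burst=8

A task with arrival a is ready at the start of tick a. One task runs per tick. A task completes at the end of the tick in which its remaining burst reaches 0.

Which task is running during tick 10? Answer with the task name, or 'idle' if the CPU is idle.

running at tick 10 = F

t=0: L0/L1/L2 = ACF/-/- → run A
t=1: L0/L1/L2 = ACF/-/- → run A
t=2: L0/L1/L2 = ACFD/-/- → run A
t=3: L0/L1/L2 = ACFDBG/-/- → run A
t=4: L0/L1/L2 = CFDBG/-/- → run C
t=5: L0/L1/L2 = CFDBG/-/- → run C
t=6: L0/L1/L2 = CFDBG/-/- → run C
t=7: L0/L1/L2 = CFDBG/-/- → run C
t=8: L0/L1/L2 = FDBG/C/- → run F
t=9: L0/L1/L2 = FDBG/C/- → run F
t=10: L0/L1/L2 = FDBG/C/- → run F
t=11: L0/L1/L2 = DBG/C/- → run D
t=12: L0/L1/L2 = DBG/C/- → run D
t=13: L0/L1/L2 = DBG/C/- → run D
t=14: L0/L1/L2 = DBG/C/- → run D
t=15: L0/L1/L2 = BG/CD/- → run B
t=16: L0/L1/L2 = BG/CD/- → run B
t=17: L0/L1/L2 = BG/CD/- → run B
t=18: L0/L1/L2 = G/CD/- → run G
t=19: L0/L1/L2 = G/CD/- → run G
t=20: L0/L1/L2 = G/CD/- → run G
t=21: L0/L1/L2 = G/CD/- → run G
t=22: L0/L1/L2 = -/CDG/- → run C
t=23: L0/L1/L2 = -/CDG/- → run C
t=24: L0/L1/L2 = -/DG/- → run D
t=25: L0/L1/L2 = -/DG/- → run D
t=26: L0/L1/L2 = -/G/- → run G
t=27: L0/L1/L2 = -/G/- → run G
t=28: L0/L1/L2 = -/G/- → run G
t=29: L0/L1/L2 = -/G/- → run G
t=30: (idle)
t=31: (idle)
t=32: (idle)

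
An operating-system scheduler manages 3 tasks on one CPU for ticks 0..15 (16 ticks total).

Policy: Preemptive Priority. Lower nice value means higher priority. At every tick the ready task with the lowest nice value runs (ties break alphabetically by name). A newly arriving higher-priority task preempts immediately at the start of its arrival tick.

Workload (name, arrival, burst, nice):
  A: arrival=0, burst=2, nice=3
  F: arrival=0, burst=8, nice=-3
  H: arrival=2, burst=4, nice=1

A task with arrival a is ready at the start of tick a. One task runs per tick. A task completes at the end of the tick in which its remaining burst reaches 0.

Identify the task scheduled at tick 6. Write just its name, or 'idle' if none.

running at tick 6 = F

t=0: ready={A,F} → run F
t=1: ready={A,F} → run F
t=2: ready={A,F,H} → run F
t=3: ready={A,F,H} → run F
t=4: ready={A,F,H} → run F
t=5: ready={A,F,H} → run F
t=6: ready={A,F,H} → run F
t=7: ready={A,F,H} → run F
t=8: ready={A,H} → run H
t=9: ready={A,H} → run H
t=10: ready={A,H} → run H
t=11: ready={A,H} → run H
t=12: ready={A} → run A
t=13: ready={A} → run A
t=14: (idle)
t=15: (idle)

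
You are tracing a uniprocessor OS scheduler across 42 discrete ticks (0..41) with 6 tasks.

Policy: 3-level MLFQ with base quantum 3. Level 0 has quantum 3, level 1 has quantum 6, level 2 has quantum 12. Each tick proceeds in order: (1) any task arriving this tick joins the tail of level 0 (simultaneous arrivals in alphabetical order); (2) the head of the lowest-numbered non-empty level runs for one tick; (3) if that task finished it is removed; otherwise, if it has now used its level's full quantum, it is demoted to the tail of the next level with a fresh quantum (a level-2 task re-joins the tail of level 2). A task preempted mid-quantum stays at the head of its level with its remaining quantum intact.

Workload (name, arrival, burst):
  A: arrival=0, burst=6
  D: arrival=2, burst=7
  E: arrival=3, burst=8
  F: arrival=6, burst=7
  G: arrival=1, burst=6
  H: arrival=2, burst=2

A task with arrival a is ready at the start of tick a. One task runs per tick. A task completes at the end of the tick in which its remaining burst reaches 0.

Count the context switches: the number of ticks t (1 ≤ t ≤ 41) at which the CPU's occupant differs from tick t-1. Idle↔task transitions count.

t=0: L0/L1/L2 = A/-/- → run A
t=1: L0/L1/L2 = AG/-/- → run A
t=2: L0/L1/L2 = AGDH/-/- → run A
t=3: L0/L1/L2 = GDHE/A/- → run G
t=4: L0/L1/L2 = GDHE/A/- → run G
t=5: L0/L1/L2 = GDHE/A/- → run G
t=6: L0/L1/L2 = DHEF/AG/- → run D
t=7: L0/L1/L2 = DHEF/AG/- → run D
t=8: L0/L1/L2 = DHEF/AG/- → run D
t=9: L0/L1/L2 = HEF/AGD/- → run H
t=10: L0/L1/L2 = HEF/AGD/- → run H
t=11: L0/L1/L2 = EF/AGD/- → run E
t=12: L0/L1/L2 = EF/AGD/- → run E
t=13: L0/L1/L2 = EF/AGD/- → run E
t=14: L0/L1/L2 = F/AGDE/- → run F
t=15: L0/L1/L2 = F/AGDE/- → run F
t=16: L0/L1/L2 = F/AGDE/- → run F
t=17: L0/L1/L2 = -/AGDEF/- → run A
t=18: L0/L1/L2 = -/AGDEF/- → run A
t=19: L0/L1/L2 = -/AGDEF/- → run A
t=20: L0/L1/L2 = -/GDEF/- → run G
t=21: L0/L1/L2 = -/GDEF/- → run G
t=22: L0/L1/L2 = -/GDEF/- → run G
t=23: L0/L1/L2 = -/DEF/- → run D
t=24: L0/L1/L2 = -/DEF/- → run D
t=25: L0/L1/L2 = -/DEF/- → run D
t=26: L0/L1/L2 = -/DEF/- → run D
t=27: L0/L1/L2 = -/EF/- → run E
t=28: L0/L1/L2 = -/EF/- → run E
t=29: L0/L1/L2 = -/EF/- → run E
t=30: L0/L1/L2 = -/EF/- → run E
t=31: L0/L1/L2 = -/EF/- → run E
t=32: L0/L1/L2 = -/F/- → run F
t=33: L0/L1/L2 = -/F/- → run F
t=34: L0/L1/L2 = -/F/- → run F
t=35: L0/L1/L2 = -/F/- → run F
t=36: (idle)
t=37: (idle)
t=38: (idle)
t=39: (idle)
t=40: (idle)
t=41: (idle)

context switches = 11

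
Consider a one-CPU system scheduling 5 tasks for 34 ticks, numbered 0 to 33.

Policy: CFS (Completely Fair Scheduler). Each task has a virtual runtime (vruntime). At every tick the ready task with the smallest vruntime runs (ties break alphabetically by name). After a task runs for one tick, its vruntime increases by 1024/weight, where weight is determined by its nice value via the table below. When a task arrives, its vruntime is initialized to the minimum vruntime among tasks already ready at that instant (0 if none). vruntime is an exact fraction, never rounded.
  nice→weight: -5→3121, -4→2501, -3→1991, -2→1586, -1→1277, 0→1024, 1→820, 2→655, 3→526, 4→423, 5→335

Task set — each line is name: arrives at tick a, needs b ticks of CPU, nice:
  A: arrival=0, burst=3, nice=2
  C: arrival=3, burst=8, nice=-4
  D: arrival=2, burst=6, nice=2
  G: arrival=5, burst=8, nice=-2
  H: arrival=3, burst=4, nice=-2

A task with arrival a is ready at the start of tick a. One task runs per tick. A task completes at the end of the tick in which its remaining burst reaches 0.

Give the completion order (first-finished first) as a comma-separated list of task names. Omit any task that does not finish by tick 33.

t=0: vr[A=0] → run A
t=1: vr[A=1024/655] → run A
t=2: vr[A=2048/655 D=2048/655] → run A
t=3: vr[C=2048/655 D=2048/655 H=2048/655] → run C
t=4: vr[C=5792768/1638155 D=2048/655 H=2048/655] → run D
t=5: vr[C=5792768/1638155 D=3072/655 G=2048/655 H=2048/655] → run G
t=6: vr[C=5792768/1638155 D=3072/655 G=1959424/519415 H=2048/655] → run H
t=7: vr[C=5792768/1638155 D=3072/655 G=1959424/519415 H=1959424/519415] → run C
t=8: vr[C=6463488/1638155 D=3072/655 G=1959424/519415 H=1959424/519415] → run G
t=9: vr[C=6463488/1638155 D=3072/655 G=2294784/519415 H=1959424/519415] → run H
t=10: vr[C=6463488/1638155 D=3072/655 G=2294784/519415 H=2294784/519415] → run C
t=11: vr[C=7134208/1638155 D=3072/655 G=2294784/519415 H=2294784/519415] → run C
t=12: vr[C=7804928/1638155 D=3072/655 G=2294784/519415 H=2294784/519415] → run G
t=13: vr[C=7804928/1638155 D=3072/655 G=2630144/519415 H=2294784/519415] → run H
t=14: vr[C=7804928/1638155 D=3072/655 G=2630144/519415 H=2630144/519415] → run D
t=15: vr[C=7804928/1638155 D=4096/655 G=2630144/519415 H=2630144/519415] → run C
t=16: vr[C=8475648/1638155 D=4096/655 G=2630144/519415 H=2630144/519415] → run G
t=17: vr[C=8475648/1638155 D=4096/655 G=2965504/519415 H=2630144/519415] → run H
t=18: vr[C=8475648/1638155 D=4096/655 G=2965504/519415] → run C
t=19: vr[C=9146368/1638155 D=4096/655 G=2965504/519415] → run C
t=20: vr[C=9817088/1638155 D=4096/655 G=2965504/519415] → run G
t=21: vr[C=9817088/1638155 D=4096/655 G=3300864/519415] → run C
t=22: vr[D=4096/655 G=3300864/519415] → run D
t=23: vr[D=1024/131 G=3300864/519415] → run G
t=24: vr[D=1024/131 G=3636224/519415] → run G
t=25: vr[D=1024/131 G=3971584/519415] → run G
t=26: vr[D=1024/131] → run D
t=27: vr[D=6144/655] → run D
t=28: vr[D=7168/655] → run D
t=29: (idle)
t=30: (idle)
t=31: (idle)
t=32: (idle)
t=33: (idle)

completion order = A, H, C, G, D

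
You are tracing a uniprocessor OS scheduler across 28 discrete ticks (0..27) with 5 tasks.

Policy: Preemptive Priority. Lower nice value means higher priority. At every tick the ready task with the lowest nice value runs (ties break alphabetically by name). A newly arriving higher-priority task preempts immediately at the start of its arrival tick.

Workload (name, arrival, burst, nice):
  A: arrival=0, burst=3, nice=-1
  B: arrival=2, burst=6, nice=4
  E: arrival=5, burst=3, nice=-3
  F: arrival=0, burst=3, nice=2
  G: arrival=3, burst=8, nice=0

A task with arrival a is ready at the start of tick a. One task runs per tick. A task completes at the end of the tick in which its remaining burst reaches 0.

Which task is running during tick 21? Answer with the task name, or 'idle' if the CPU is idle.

running at tick 21 = B

t=0: ready={A,F} → run A
t=1: ready={A,F} → run A
t=2: ready={A,B,F} → run A
t=3: ready={B,F,G} → run G
t=4: ready={B,F,G} → run G
t=5: ready={B,E,F,G} → run E
t=6: ready={B,E,F,G} → run E
t=7: ready={B,E,F,G} → run E
t=8: ready={B,F,G} → run G
t=9: ready={B,F,G} → run G
t=10: ready={B,F,G} → run G
t=11: ready={B,F,G} → run G
t=12: ready={B,F,G} → run G
t=13: ready={B,F,G} → run G
t=14: ready={B,F} → run F
t=15: ready={B,F} → run F
t=16: ready={B,F} → run F
t=17: ready={B} → run B
t=18: ready={B} → run B
t=19: ready={B} → run B
t=20: ready={B} → run B
t=21: ready={B} → run B
t=22: ready={B} → run B
t=23: (idle)
t=24: (idle)
t=25: (idle)
t=26: (idle)
t=27: (idle)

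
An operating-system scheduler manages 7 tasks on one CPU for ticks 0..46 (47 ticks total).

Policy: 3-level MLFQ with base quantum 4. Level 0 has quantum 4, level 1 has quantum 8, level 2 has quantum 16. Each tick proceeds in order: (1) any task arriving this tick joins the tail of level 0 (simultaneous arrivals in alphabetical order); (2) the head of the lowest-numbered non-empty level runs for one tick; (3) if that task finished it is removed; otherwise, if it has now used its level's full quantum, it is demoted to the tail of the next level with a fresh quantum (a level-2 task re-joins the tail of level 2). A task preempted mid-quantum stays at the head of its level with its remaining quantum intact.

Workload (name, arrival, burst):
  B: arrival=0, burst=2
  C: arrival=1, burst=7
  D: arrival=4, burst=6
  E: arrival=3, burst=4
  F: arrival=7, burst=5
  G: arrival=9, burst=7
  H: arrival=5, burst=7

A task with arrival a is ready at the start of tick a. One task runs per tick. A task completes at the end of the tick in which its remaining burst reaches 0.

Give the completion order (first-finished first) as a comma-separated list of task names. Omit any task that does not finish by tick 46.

t=0: L0/L1/L2 = B/-/- → run B
t=1: L0/L1/L2 = BC/-/- → run B
t=2: L0/L1/L2 = C/-/- → run C
t=3: L0/L1/L2 = CE/-/- → run C
t=4: L0/L1/L2 = CED/-/- → run C
t=5: L0/L1/L2 = CEDH/-/- → run C
t=6: L0/L1/L2 = EDH/C/- → run E
t=7: L0/L1/L2 = EDHF/C/- → run E
t=8: L0/L1/L2 = EDHF/C/- → run E
t=9: L0/L1/L2 = EDHFG/C/- → run E
t=10: L0/L1/L2 = DHFG/C/- → run D
t=11: L0/L1/L2 = DHFG/C/- → run D
t=12: L0/L1/L2 = DHFG/C/- → run D
t=13: L0/L1/L2 = DHFG/C/- → run D
t=14: L0/L1/L2 = HFG/CD/- → run H
t=15: L0/L1/L2 = HFG/CD/- → run H
t=16: L0/L1/L2 = HFG/CD/- → run H
t=17: L0/L1/L2 = HFG/CD/- → run H
t=18: L0/L1/L2 = FG/CDH/- → run F
t=19: L0/L1/L2 = FG/CDH/- → run F
t=20: L0/L1/L2 = FG/CDH/- → run F
t=21: L0/L1/L2 = FG/CDH/- → run F
t=22: L0/L1/L2 = G/CDHF/- → run G
t=23: L0/L1/L2 = G/CDHF/- → run G
t=24: L0/L1/L2 = G/CDHF/- → run G
t=25: L0/L1/L2 = G/CDHF/- → run G
t=26: L0/L1/L2 = -/CDHFG/- → run C
t=27: L0/L1/L2 = -/CDHFG/- → run C
t=28: L0/L1/L2 = -/CDHFG/- → run C
t=29: L0/L1/L2 = -/DHFG/- → run D
t=30: L0/L1/L2 = -/DHFG/- → run D
t=31: L0/L1/L2 = -/HFG/- → run H
t=32: L0/L1/L2 = -/HFG/- → run H
t=33: L0/L1/L2 = -/HFG/- → run H
t=34: L0/L1/L2 = -/FG/- → run F
t=35: L0/L1/L2 = -/G/- → run G
t=36: L0/L1/L2 = -/G/- → run G
t=37: L0/L1/L2 = -/G/- → run G
t=38: (idle)
t=39: (idle)
t=40: (idle)
t=41: (idle)
t=42: (idle)
t=43: (idle)
t=44: (idle)
t=45: (idle)
t=46: (idle)

completion order = B, E, C, D, H, F, G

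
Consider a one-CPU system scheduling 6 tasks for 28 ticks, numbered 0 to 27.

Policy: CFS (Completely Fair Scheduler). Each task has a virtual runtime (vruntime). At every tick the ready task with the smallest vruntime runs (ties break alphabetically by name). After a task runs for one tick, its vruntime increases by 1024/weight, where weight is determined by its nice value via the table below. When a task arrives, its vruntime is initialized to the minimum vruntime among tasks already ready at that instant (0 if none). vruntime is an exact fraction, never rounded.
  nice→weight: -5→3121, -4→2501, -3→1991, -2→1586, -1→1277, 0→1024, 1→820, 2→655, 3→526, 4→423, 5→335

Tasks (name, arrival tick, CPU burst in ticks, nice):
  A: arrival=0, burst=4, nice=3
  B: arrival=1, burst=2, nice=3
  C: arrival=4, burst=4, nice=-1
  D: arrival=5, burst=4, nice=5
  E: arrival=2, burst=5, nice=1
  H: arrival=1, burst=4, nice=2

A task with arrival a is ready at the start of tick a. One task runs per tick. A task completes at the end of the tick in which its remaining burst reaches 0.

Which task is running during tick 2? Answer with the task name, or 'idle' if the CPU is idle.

running at tick 2 = B

t=0: vr[A=0] → run A
t=1: vr[A=512/263 B=512/263 H=512/263] → run A
t=2: vr[A=1024/263 B=512/263 E=512/263 H=512/263] → run B
t=3: vr[A=1024/263 B=1024/263 E=512/263 H=512/263] → run E
t=4: vr[A=1024/263 B=1024/263 C=512/263 E=172288/53915 H=512/263] → run C
t=5: vr[A=1024/263 B=1024/263 C=923136/335851 D=512/263 E=172288/53915 H=512/263] → run D
t=6: vr[A=1024/263 B=1024/263 C=923136/335851 D=440832/88105 E=172288/53915 H=512/263] → run H
t=7: vr[A=1024/263 B=1024/263 C=923136/335851 D=440832/88105 E=172288/53915 H=604672/172265] → run C
t=8: vr[A=1024/263 B=1024/263 C=1192448/335851 D=440832/88105 E=172288/53915 H=604672/172265] → run E
t=9: vr[A=1024/263 B=1024/263 C=1192448/335851 D=440832/88105 E=239616/53915 H=604672/172265] → run H
t=10: vr[A=1024/263 B=1024/263 C=1192448/335851 D=440832/88105 E=239616/53915 H=873984/172265] → run C
t=11: vr[A=1024/263 B=1024/263 C=1461760/335851 D=440832/88105 E=239616/53915 H=873984/172265] → run A
t=12: vr[A=1536/263 B=1024/263 C=1461760/335851 D=440832/88105 E=239616/53915 H=873984/172265] → run B
t=13: vr[A=1536/263 C=1461760/335851 D=440832/88105 E=239616/53915 H=873984/172265] → run C
t=14: vr[A=1536/263 D=440832/88105 E=239616/53915 H=873984/172265] → run E
t=15: vr[A=1536/263 D=440832/88105 E=306944/53915 H=873984/172265] → run D
t=16: vr[A=1536/263 D=710144/88105 E=306944/53915 H=873984/172265] → run H
t=17: vr[A=1536/263 D=710144/88105 E=306944/53915 H=1143296/172265] → run E
t=18: vr[A=1536/263 D=710144/88105 E=374272/53915 H=1143296/172265] → run A
t=19: vr[D=710144/88105 E=374272/53915 H=1143296/172265] → run H
t=20: vr[D=710144/88105 E=374272/53915] → run E
t=21: vr[D=710144/88105] → run D
t=22: vr[D=979456/88105] → run D
t=23: (idle)
t=24: (idle)
t=25: (idle)
t=26: (idle)
t=27: (idle)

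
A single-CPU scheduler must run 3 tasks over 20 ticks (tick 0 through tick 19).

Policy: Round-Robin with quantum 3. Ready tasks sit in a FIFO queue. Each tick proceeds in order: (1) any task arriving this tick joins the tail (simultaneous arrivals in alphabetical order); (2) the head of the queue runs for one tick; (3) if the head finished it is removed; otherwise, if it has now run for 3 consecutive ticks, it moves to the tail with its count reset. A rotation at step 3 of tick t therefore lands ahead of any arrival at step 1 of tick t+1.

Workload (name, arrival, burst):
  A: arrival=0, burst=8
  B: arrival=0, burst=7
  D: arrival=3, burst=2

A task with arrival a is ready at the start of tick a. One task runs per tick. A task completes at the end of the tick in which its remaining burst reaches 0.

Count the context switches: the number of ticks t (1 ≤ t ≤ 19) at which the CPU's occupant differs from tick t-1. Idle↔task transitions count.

context switches = 7

t=0: queue=[A,B] q_used=0 → run A
t=1: queue=[A,B] q_used=1 → run A
t=2: queue=[A,B] q_used=2 → run A
t=3: queue=[B,A,D] q_used=0 → run B
t=4: queue=[B,A,D] q_used=1 → run B
t=5: queue=[B,A,D] q_used=2 → run B
t=6: queue=[A,D,B] q_used=0 → run A
t=7: queue=[A,D,B] q_used=1 → run A
t=8: queue=[A,D,B] q_used=2 → run A
t=9: queue=[D,B,A] q_used=0 → run D
t=10: queue=[D,B,A] q_used=1 → run D
t=11: queue=[B,A] q_used=0 → run B
t=12: queue=[B,A] q_used=1 → run B
t=13: queue=[B,A] q_used=2 → run B
t=14: queue=[A,B] q_used=0 → run A
t=15: queue=[A,B] q_used=1 → run A
t=16: queue=[B] q_used=0 → run B
t=17: (idle)
t=18: (idle)
t=19: (idle)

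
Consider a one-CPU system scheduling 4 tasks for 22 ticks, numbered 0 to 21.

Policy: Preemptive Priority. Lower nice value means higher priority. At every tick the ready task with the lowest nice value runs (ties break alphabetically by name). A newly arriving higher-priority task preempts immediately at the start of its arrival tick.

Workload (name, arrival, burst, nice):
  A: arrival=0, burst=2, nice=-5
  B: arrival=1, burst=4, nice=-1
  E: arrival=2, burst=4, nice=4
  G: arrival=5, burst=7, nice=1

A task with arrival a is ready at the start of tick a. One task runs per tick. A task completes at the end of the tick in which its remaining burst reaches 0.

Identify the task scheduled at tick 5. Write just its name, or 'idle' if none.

t=0: ready={A} → run A
t=1: ready={A,B} → run A
t=2: ready={B,E} → run B
t=3: ready={B,E} → run B
t=4: ready={B,E} → run B
t=5: ready={B,E,G} → run B
t=6: ready={E,G} → run G
t=7: ready={E,G} → run G
t=8: ready={E,G} → run G
t=9: ready={E,G} → run G
t=10: ready={E,G} → run G
t=11: ready={E,G} → run G
t=12: ready={E,G} → run G
t=13: ready={E} → run E
t=14: ready={E} → run E
t=15: ready={E} → run E
t=16: ready={E} → run E
t=17: (idle)
t=18: (idle)
t=19: (idle)
t=20: (idle)
t=21: (idle)

running at tick 5 = B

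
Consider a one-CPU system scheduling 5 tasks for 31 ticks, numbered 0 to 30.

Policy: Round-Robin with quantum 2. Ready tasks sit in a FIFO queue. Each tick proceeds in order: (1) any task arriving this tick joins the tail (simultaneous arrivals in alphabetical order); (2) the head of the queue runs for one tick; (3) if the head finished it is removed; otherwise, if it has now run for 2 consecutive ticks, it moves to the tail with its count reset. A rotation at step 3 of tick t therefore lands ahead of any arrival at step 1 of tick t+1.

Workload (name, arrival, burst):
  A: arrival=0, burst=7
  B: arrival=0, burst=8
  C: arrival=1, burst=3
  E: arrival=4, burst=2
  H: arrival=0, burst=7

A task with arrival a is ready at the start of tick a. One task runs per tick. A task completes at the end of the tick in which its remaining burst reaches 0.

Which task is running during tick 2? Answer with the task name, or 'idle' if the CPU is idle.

running at tick 2 = B

t=0: queue=[A,B,H] q_used=0 → run A
t=1: queue=[A,B,H,C] q_used=1 → run A
t=2: queue=[B,H,C,A] q_used=0 → run B
t=3: queue=[B,H,C,A] q_used=1 → run B
t=4: queue=[H,C,A,B,E] q_used=0 → run H
t=5: queue=[H,C,A,B,E] q_used=1 → run H
t=6: queue=[C,A,B,E,H] q_used=0 → run C
t=7: queue=[C,A,B,E,H] q_used=1 → run C
t=8: queue=[A,B,E,H,C] q_used=0 → run A
t=9: queue=[A,B,E,H,C] q_used=1 → run A
t=10: queue=[B,E,H,C,A] q_used=0 → run B
t=11: queue=[B,E,H,C,A] q_used=1 → run B
t=12: queue=[E,H,C,A,B] q_used=0 → run E
t=13: queue=[E,H,C,A,B] q_used=1 → run E
t=14: queue=[H,C,A,B] q_used=0 → run H
t=15: queue=[H,C,A,B] q_used=1 → run H
t=16: queue=[C,A,B,H] q_used=0 → run C
t=17: queue=[A,B,H] q_used=0 → run A
t=18: queue=[A,B,H] q_used=1 → run A
t=19: queue=[B,H,A] q_used=0 → run B
t=20: queue=[B,H,A] q_used=1 → run B
t=21: queue=[H,A,B] q_used=0 → run H
t=22: queue=[H,A,B] q_used=1 → run H
t=23: queue=[A,B,H] q_used=0 → run A
t=24: queue=[B,H] q_used=0 → run B
t=25: queue=[B,H] q_used=1 → run B
t=26: queue=[H] q_used=0 → run H
t=27: (idle)
t=28: (idle)
t=29: (idle)
t=30: (idle)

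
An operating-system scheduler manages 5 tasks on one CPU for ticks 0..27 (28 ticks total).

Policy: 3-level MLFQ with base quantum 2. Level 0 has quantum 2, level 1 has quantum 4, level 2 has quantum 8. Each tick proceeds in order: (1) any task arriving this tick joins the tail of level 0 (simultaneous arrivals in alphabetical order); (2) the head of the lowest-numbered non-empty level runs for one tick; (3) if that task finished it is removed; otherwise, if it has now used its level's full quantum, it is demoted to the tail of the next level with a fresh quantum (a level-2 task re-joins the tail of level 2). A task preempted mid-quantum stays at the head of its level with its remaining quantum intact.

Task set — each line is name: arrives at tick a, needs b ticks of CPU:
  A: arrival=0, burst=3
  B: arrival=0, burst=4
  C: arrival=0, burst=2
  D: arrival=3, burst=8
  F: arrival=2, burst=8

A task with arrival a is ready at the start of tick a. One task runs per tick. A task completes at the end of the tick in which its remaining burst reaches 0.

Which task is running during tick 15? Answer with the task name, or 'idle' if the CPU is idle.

running at tick 15 = F

t=0: L0/L1/L2 = ABC/-/- → run A
t=1: L0/L1/L2 = ABC/-/- → run A
t=2: L0/L1/L2 = BCF/A/- → run B
t=3: L0/L1/L2 = BCFD/A/- → run B
t=4: L0/L1/L2 = CFD/AB/- → run C
t=5: L0/L1/L2 = CFD/AB/- → run C
t=6: L0/L1/L2 = FD/AB/- → run F
t=7: L0/L1/L2 = FD/AB/- → run F
t=8: L0/L1/L2 = D/ABF/- → run D
t=9: L0/L1/L2 = D/ABF/- → run D
t=10: L0/L1/L2 = -/ABFD/- → run A
t=11: L0/L1/L2 = -/BFD/- → run B
t=12: L0/L1/L2 = -/BFD/- → run B
t=13: L0/L1/L2 = -/FD/- → run F
t=14: L0/L1/L2 = -/FD/- → run F
t=15: L0/L1/L2 = -/FD/- → run F
t=16: L0/L1/L2 = -/FD/- → run F
t=17: L0/L1/L2 = -/D/F → run D
t=18: L0/L1/L2 = -/D/F → run D
t=19: L0/L1/L2 = -/D/F → run D
t=20: L0/L1/L2 = -/D/F → run D
t=21: L0/L1/L2 = -/-/FD → run F
t=22: L0/L1/L2 = -/-/FD → run F
t=23: L0/L1/L2 = -/-/D → run D
t=24: L0/L1/L2 = -/-/D → run D
t=25: (idle)
t=26: (idle)
t=27: (idle)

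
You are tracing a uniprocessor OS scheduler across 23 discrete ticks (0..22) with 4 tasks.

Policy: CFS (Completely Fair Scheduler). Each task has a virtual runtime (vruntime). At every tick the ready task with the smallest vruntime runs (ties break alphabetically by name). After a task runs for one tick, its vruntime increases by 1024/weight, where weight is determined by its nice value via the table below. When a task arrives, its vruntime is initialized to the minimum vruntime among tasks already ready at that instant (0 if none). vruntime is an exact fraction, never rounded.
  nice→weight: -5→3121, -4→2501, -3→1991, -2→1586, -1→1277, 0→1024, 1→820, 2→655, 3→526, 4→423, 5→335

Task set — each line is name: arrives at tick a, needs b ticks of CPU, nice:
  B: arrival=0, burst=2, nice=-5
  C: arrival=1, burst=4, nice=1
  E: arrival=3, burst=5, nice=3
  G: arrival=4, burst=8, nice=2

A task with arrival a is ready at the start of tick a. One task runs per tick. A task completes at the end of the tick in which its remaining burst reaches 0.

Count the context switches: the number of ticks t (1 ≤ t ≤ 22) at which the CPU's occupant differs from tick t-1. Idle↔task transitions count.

context switches = 15

t=0: vr[B=0] → run B
t=1: vr[B=1024/3121 C=1024/3121] → run B
t=2: vr[C=1024/3121] → run C
t=3: vr[C=1008896/639805 E=1008896/639805] → run C
t=4: vr[C=1807872/639805 E=1008896/639805 G=1008896/639805] → run E
t=5: vr[C=1807872/639805 E=592919808/168268715 G=1008896/639805] → run G
t=6: vr[C=1807872/639805 E=592919808/168268715 G=52639488/16762891] → run C
t=7: vr[C=2606848/639805 E=592919808/168268715 G=52639488/16762891] → run G
t=8: vr[C=2606848/639805 E=592919808/168268715 G=394229504/83814455] → run E
t=9: vr[C=2606848/639805 E=920499968/168268715 G=394229504/83814455] → run C
t=10: vr[E=920499968/168268715 G=394229504/83814455] → run G
t=11: vr[E=920499968/168268715 G=525261568/83814455] → run E
t=12: vr[E=1248080128/168268715 G=525261568/83814455] → run G
t=13: vr[E=1248080128/168268715 G=656293632/83814455] → run E
t=14: vr[E=1575660288/168268715 G=656293632/83814455] → run G
t=15: vr[E=1575660288/168268715 G=787325696/83814455] → run E
t=16: vr[G=787325696/83814455] → run G
t=17: vr[G=183671552/16762891] → run G
t=18: vr[G=1049389824/83814455] → run G
t=19: (idle)
t=20: (idle)
t=21: (idle)
t=22: (idle)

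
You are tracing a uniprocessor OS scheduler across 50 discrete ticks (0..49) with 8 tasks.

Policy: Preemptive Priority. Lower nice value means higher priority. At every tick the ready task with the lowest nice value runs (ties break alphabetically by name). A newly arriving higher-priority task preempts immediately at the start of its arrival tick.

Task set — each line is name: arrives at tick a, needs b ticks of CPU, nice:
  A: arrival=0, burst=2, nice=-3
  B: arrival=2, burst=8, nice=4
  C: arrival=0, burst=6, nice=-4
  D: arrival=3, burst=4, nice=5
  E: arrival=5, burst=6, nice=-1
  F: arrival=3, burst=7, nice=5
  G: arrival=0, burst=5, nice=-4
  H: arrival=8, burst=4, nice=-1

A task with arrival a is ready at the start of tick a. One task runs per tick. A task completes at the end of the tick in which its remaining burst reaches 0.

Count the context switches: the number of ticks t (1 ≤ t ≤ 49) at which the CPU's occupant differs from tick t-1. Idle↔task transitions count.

context switches = 8

t=0: ready={A,C,G} → run C
t=1: ready={A,C,G} → run C
t=2: ready={A,B,C,G} → run C
t=3: ready={A,B,C,D,F,G} → run C
t=4: ready={A,B,C,D,F,G} → run C
t=5: ready={A,B,C,D,E,F,G} → run C
t=6: ready={A,B,D,E,F,G} → run G
t=7: ready={A,B,D,E,F,G} → run G
t=8: ready={A,B,D,E,F,G,H} → run G
t=9: ready={A,B,D,E,F,G,H} → run G
t=10: ready={A,B,D,E,F,G,H} → run G
t=11: ready={A,B,D,E,F,H} → run A
t=12: ready={A,B,D,E,F,H} → run A
t=13: ready={B,D,E,F,H} → run E
t=14: ready={B,D,E,F,H} → run E
t=15: ready={B,D,E,F,H} → run E
t=16: ready={B,D,E,F,H} → run E
t=17: ready={B,D,E,F,H} → run E
t=18: ready={B,D,E,F,H} → run E
t=19: ready={B,D,F,H} → run H
t=20: ready={B,D,F,H} → run H
t=21: ready={B,D,F,H} → run H
t=22: ready={B,D,F,H} → run H
t=23: ready={B,D,F} → run B
t=24: ready={B,D,F} → run B
t=25: ready={B,D,F} → run B
t=26: ready={B,D,F} → run B
t=27: ready={B,D,F} → run B
t=28: ready={B,D,F} → run B
t=29: ready={B,D,F} → run B
t=30: ready={B,D,F} → run B
t=31: ready={D,F} → run D
t=32: ready={D,F} → run D
t=33: ready={D,F} → run D
t=34: ready={D,F} → run D
t=35: ready={F} → run F
t=36: ready={F} → run F
t=37: ready={F} → run F
t=38: ready={F} → run F
t=39: ready={F} → run F
t=40: ready={F} → run F
t=41: ready={F} → run F
t=42: (idle)
t=43: (idle)
t=44: (idle)
t=45: (idle)
t=46: (idle)
t=47: (idle)
t=48: (idle)
t=49: (idle)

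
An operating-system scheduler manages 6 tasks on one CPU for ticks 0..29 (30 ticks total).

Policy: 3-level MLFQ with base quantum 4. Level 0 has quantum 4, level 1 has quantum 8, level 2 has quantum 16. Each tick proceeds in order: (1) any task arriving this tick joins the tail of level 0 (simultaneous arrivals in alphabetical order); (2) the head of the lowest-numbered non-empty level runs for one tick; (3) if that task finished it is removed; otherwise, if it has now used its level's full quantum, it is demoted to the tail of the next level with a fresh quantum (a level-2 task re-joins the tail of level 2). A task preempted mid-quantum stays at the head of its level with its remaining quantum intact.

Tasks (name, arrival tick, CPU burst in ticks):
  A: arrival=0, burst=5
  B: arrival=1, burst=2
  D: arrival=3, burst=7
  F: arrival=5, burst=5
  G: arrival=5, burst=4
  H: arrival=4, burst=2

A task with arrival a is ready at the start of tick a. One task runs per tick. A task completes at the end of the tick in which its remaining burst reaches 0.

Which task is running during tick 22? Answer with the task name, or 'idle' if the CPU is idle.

running at tick 22 = D

t=0: L0/L1/L2 = A/-/- → run A
t=1: L0/L1/L2 = AB/-/- → run A
t=2: L0/L1/L2 = AB/-/- → run A
t=3: L0/L1/L2 = ABD/-/- → run A
t=4: L0/L1/L2 = BDH/A/- → run B
t=5: L0/L1/L2 = BDHFG/A/- → run B
t=6: L0/L1/L2 = DHFG/A/- → run D
t=7: L0/L1/L2 = DHFG/A/- → run D
t=8: L0/L1/L2 = DHFG/A/- → run D
t=9: L0/L1/L2 = DHFG/A/- → run D
t=10: L0/L1/L2 = HFG/AD/- → run H
t=11: L0/L1/L2 = HFG/AD/- → run H
t=12: L0/L1/L2 = FG/AD/- → run F
t=13: L0/L1/L2 = FG/AD/- → run F
t=14: L0/L1/L2 = FG/AD/- → run F
t=15: L0/L1/L2 = FG/AD/- → run F
t=16: L0/L1/L2 = G/ADF/- → run G
t=17: L0/L1/L2 = G/ADF/- → run G
t=18: L0/L1/L2 = G/ADF/- → run G
t=19: L0/L1/L2 = G/ADF/- → run G
t=20: L0/L1/L2 = -/ADF/- → run A
t=21: L0/L1/L2 = -/DF/- → run D
t=22: L0/L1/L2 = -/DF/- → run D
t=23: L0/L1/L2 = -/DF/- → run D
t=24: L0/L1/L2 = -/F/- → run F
t=25: (idle)
t=26: (idle)
t=27: (idle)
t=28: (idle)
t=29: (idle)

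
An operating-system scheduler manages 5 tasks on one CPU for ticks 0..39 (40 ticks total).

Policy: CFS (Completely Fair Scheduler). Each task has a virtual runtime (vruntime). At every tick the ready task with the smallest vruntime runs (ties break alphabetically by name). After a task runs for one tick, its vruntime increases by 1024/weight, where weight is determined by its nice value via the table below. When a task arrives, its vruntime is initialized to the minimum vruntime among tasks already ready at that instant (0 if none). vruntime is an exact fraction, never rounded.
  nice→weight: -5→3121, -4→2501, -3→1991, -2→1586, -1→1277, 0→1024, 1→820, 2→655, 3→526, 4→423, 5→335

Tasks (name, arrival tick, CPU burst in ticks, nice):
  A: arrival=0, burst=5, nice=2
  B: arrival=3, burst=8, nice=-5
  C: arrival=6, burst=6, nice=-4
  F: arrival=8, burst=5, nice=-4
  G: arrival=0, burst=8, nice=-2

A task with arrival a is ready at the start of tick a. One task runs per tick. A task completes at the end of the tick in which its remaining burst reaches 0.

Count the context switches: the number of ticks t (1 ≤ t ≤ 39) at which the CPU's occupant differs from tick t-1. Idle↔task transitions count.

t=0: vr[A=0 G=0] → run A
t=1: vr[A=1024/655 G=0] → run G
t=2: vr[A=1024/655 G=512/793] → run G
t=3: vr[A=1024/655 B=1024/793 G=1024/793] → run B
t=4: vr[A=1024/655 B=4007936/2474953 G=1024/793] → run G
t=5: vr[A=1024/655 B=4007936/2474953 G=1536/793] → run A
t=6: vr[A=2048/655 B=4007936/2474953 C=4007936/2474953 G=1536/793] → run B
t=7: vr[A=2048/655 B=4819968/2474953 C=4007936/2474953 G=1536/793] → run C
t=8: vr[A=2048/655 B=4819968/2474953 C=205872128/101473073 F=1536/793 G=1536/793] → run F
t=9: vr[A=2048/655 B=4819968/2474953 C=205872128/101473073 F=76288/32513 G=1536/793] → run G
t=10: vr[A=2048/655 B=4819968/2474953 C=205872128/101473073 F=76288/32513 G=2048/793] → run B
t=11: vr[A=2048/655 B=5632000/2474953 C=205872128/101473073 F=76288/32513 G=2048/793] → run C
t=12: vr[A=2048/655 B=5632000/2474953 C=247418880/101473073 F=76288/32513 G=2048/793] → run B
t=13: vr[A=2048/655 B=6444032/2474953 C=247418880/101473073 F=76288/32513 G=2048/793] → run F
t=14: vr[A=2048/655 B=6444032/2474953 C=247418880/101473073 F=89600/32513 G=2048/793] → run C
t=15: vr[A=2048/655 B=6444032/2474953 C=288965632/101473073 F=89600/32513 G=2048/793] → run G
t=16: vr[A=2048/655 B=6444032/2474953 C=288965632/101473073 F=89600/32513 G=2560/793] → run B
t=17: vr[A=2048/655 B=7256064/2474953 C=288965632/101473073 F=89600/32513 G=2560/793] → run F
t=18: vr[A=2048/655 B=7256064/2474953 C=288965632/101473073 F=102912/32513 G=2560/793] → run C
t=19: vr[A=2048/655 B=7256064/2474953 C=330512384/101473073 F=102912/32513 G=2560/793] → run B
t=20: vr[A=2048/655 B=8068096/2474953 C=330512384/101473073 F=102912/32513 G=2560/793] → run A
t=21: vr[A=3072/655 B=8068096/2474953 C=330512384/101473073 F=102912/32513 G=2560/793] → run F
t=22: vr[A=3072/655 B=8068096/2474953 C=330512384/101473073 F=116224/32513 G=2560/793] → run G
t=23: vr[A=3072/655 B=8068096/2474953 C=330512384/101473073 F=116224/32513 G=3072/793] → run C
t=24: vr[A=3072/655 B=8068096/2474953 C=372059136/101473073 F=116224/32513 G=3072/793] → run B
t=25: vr[A=3072/655 B=8880128/2474953 C=372059136/101473073 F=116224/32513 G=3072/793] → run F
t=26: vr[A=3072/655 B=8880128/2474953 C=372059136/101473073 G=3072/793] → run B
t=27: vr[A=3072/655 C=372059136/101473073 G=3072/793] → run C
t=28: vr[A=3072/655 G=3072/793] → run G
t=29: vr[A=3072/655 G=3584/793] → run G
t=30: vr[A=3072/655] → run A
t=31: vr[A=4096/655] → run A
t=32: (idle)
t=33: (idle)
t=34: (idle)
t=35: (idle)
t=36: (idle)
t=37: (idle)
t=38: (idle)
t=39: (idle)

context switches = 29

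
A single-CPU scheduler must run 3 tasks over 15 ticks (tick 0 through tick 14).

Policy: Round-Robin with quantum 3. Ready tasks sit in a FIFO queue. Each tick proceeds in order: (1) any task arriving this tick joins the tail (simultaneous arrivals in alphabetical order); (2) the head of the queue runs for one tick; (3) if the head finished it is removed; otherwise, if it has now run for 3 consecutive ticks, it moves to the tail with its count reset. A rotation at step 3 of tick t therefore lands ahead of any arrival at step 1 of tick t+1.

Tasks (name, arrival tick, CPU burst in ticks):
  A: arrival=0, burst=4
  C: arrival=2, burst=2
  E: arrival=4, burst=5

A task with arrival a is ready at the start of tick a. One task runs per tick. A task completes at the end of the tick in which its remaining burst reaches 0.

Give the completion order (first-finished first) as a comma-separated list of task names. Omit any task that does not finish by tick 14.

t=0: queue=[A] q_used=0 → run A
t=1: queue=[A] q_used=1 → run A
t=2: queue=[A,C] q_used=2 → run A
t=3: queue=[C,A] q_used=0 → run C
t=4: queue=[C,A,E] q_used=1 → run C
t=5: queue=[A,E] q_used=0 → run A
t=6: queue=[E] q_used=0 → run E
t=7: queue=[E] q_used=1 → run E
t=8: queue=[E] q_used=2 → run E
t=9: queue=[E] q_used=0 → run E
t=10: queue=[E] q_used=1 → run E
t=11: (idle)
t=12: (idle)
t=13: (idle)
t=14: (idle)

completion order = C, A, E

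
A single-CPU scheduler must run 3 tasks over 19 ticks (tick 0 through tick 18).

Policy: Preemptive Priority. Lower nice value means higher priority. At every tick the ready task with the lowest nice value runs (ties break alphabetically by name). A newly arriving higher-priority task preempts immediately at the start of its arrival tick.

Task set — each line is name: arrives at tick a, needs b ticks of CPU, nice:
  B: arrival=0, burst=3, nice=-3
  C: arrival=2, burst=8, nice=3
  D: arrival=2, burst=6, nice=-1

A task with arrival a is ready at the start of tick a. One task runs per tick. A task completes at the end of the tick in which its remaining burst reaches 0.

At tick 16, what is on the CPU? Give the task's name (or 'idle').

running at tick 16 = C

t=0: ready={B} → run B
t=1: ready={B} → run B
t=2: ready={B,C,D} → run B
t=3: ready={C,D} → run D
t=4: ready={C,D} → run D
t=5: ready={C,D} → run D
t=6: ready={C,D} → run D
t=7: ready={C,D} → run D
t=8: ready={C,D} → run D
t=9: ready={C} → run C
t=10: ready={C} → run C
t=11: ready={C} → run C
t=12: ready={C} → run C
t=13: ready={C} → run C
t=14: ready={C} → run C
t=15: ready={C} → run C
t=16: ready={C} → run C
t=17: (idle)
t=18: (idle)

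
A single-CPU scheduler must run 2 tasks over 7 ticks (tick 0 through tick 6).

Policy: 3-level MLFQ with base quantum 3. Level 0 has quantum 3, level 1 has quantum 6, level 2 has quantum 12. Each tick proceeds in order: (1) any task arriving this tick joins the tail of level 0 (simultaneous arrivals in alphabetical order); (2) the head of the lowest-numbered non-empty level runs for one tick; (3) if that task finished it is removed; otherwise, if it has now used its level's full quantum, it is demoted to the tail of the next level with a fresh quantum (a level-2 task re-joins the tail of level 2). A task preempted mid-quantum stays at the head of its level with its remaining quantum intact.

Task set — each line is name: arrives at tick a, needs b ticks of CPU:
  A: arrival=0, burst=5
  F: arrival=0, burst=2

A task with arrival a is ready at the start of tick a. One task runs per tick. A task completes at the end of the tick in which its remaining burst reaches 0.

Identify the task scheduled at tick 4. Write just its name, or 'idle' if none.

t=0: L0/L1/L2 = AF/-/- → run A
t=1: L0/L1/L2 = AF/-/- → run A
t=2: L0/L1/L2 = AF/-/- → run A
t=3: L0/L1/L2 = F/A/- → run F
t=4: L0/L1/L2 = F/A/- → run F
t=5: L0/L1/L2 = -/A/- → run A
t=6: L0/L1/L2 = -/A/- → run A

running at tick 4 = F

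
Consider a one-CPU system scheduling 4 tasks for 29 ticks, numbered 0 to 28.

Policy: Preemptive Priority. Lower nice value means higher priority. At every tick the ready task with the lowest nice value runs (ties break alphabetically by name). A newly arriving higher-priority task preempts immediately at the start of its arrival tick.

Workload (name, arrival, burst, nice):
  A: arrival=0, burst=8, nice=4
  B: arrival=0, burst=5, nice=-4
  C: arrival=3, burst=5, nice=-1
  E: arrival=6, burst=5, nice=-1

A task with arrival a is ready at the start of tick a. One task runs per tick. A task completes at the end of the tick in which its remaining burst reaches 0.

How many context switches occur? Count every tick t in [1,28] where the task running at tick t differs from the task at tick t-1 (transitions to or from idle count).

context switches = 4

t=0: ready={A,B} → run B
t=1: ready={A,B} → run B
t=2: ready={A,B} → run B
t=3: ready={A,B,C} → run B
t=4: ready={A,B,C} → run B
t=5: ready={A,C} → run C
t=6: ready={A,C,E} → run C
t=7: ready={A,C,E} → run C
t=8: ready={A,C,E} → run C
t=9: ready={A,C,E} → run C
t=10: ready={A,E} → run E
t=11: ready={A,E} → run E
t=12: ready={A,E} → run E
t=13: ready={A,E} → run E
t=14: ready={A,E} → run E
t=15: ready={A} → run A
t=16: ready={A} → run A
t=17: ready={A} → run A
t=18: ready={A} → run A
t=19: ready={A} → run A
t=20: ready={A} → run A
t=21: ready={A} → run A
t=22: ready={A} → run A
t=23: (idle)
t=24: (idle)
t=25: (idle)
t=26: (idle)
t=27: (idle)
t=28: (idle)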